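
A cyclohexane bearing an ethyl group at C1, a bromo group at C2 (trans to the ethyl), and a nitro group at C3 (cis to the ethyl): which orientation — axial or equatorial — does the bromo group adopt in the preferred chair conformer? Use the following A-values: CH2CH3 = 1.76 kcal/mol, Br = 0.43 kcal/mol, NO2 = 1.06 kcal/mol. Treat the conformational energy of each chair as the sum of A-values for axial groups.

equatorial

Chair I (ethyl axial, bromo axial, nitro axial): E = 3.25 kcal/mol.
Chair II (ethyl equatorial, bromo equatorial, nitro equatorial): E = 0.00 kcal/mol.
Chair II is the more stable (lower-energy) conformer, and in that chair the bromo group is equatorial.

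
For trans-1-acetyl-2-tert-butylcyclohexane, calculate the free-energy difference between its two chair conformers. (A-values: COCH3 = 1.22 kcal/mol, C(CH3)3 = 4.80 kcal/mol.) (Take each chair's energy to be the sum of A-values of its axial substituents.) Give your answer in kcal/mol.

C1 and C2 have opposite parity, so for the trans isomer the two substituents are e,e in one chair and a,a in the other.
Chair I (acetyl axial, tert-butyl axial): E = 6.02 kcal/mol.
Chair II (acetyl equatorial, tert-butyl equatorial): E = 0.00 kcal/mol.
ΔE = 6.02 − 0.00 = 6.02 kcal/mol; chair II is more stable.

6.02 kcal/mol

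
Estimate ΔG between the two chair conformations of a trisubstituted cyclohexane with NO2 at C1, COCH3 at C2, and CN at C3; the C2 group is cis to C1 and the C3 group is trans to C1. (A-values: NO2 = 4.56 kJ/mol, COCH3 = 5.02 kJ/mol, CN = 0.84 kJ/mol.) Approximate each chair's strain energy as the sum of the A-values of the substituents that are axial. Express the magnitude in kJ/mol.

Chair I (nitro axial, acetyl equatorial, cyano equatorial): E = 4.56 kJ/mol.
Chair II (nitro equatorial, acetyl axial, cyano axial): E = 5.86 kJ/mol.
ΔE = 5.86 − 4.56 = 1.30 kJ/mol; chair I is more stable.

1.30 kJ/mol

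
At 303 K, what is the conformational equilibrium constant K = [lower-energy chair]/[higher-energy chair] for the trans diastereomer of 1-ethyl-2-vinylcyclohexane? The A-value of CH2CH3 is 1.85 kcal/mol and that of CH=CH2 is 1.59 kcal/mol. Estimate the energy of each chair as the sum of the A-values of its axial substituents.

K ≈ 303

C1 and C2 have opposite parity, so for the trans isomer the two substituents are e,e in one chair and a,a in the other.
Chair I (ethyl axial, vinyl axial): E = 3.44 kcal/mol; chair II (ethyl equatorial, vinyl equatorial): E = 0.00 kcal/mol.
ΔG = 3.44 kcal/mol between the two chairs.
K = exp(ΔG/RT) with R = 1.987×10⁻³ kcal mol⁻¹ K⁻¹ and T = 303 K gives K ≈ 303.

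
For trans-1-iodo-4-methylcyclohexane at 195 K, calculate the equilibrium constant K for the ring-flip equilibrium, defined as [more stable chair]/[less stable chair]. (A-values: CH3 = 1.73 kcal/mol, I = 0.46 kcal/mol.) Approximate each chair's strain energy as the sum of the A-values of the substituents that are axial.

K ≈ 285

C1 and C4 have opposite parity, so for the trans isomer the two substituents are e,e in one chair and a,a in the other.
Chair I (methyl axial, iodo axial): E = 2.19 kcal/mol; chair II (methyl equatorial, iodo equatorial): E = 0.00 kcal/mol.
ΔG = 2.19 kcal/mol between the two chairs.
K = exp(ΔG/RT) with R = 1.987×10⁻³ kcal mol⁻¹ K⁻¹ and T = 195 K gives K ≈ 285.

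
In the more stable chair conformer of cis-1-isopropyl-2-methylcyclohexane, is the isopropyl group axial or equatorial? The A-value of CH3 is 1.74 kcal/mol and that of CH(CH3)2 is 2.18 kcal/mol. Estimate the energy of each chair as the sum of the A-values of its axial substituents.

C1 and C2 have opposite parity, so for the cis isomer the two substituents are one axial and one equatorial in each chair.
Chair I (methyl axial, isopropyl equatorial): E = 1.74 kcal/mol.
Chair II (methyl equatorial, isopropyl axial): E = 2.18 kcal/mol.
Chair I is the more stable (lower-energy) conformer, and in that chair the isopropyl group is equatorial.

equatorial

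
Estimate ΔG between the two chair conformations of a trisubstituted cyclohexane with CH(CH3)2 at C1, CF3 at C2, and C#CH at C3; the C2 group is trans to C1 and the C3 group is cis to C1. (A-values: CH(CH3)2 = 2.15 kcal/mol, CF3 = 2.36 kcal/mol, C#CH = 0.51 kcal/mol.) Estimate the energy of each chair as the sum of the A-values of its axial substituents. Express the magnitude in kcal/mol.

5.02 kcal/mol

Chair I (isopropyl axial, trifluoromethyl axial, ethynyl axial): E = 5.02 kcal/mol.
Chair II (isopropyl equatorial, trifluoromethyl equatorial, ethynyl equatorial): E = 0.00 kcal/mol.
ΔE = 5.02 − 0.00 = 5.02 kcal/mol; chair II is more stable.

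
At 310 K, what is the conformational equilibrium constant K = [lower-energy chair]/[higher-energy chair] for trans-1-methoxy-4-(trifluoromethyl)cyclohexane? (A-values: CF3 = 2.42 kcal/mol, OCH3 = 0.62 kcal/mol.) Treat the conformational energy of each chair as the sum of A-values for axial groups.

K ≈ 139

C1 and C4 have opposite parity, so for the trans isomer the two substituents are e,e in one chair and a,a in the other.
Chair I (trifluoromethyl axial, methoxy axial): E = 3.04 kcal/mol; chair II (trifluoromethyl equatorial, methoxy equatorial): E = 0.00 kcal/mol.
ΔG = 3.04 kcal/mol between the two chairs.
K = exp(ΔG/RT) with R = 1.987×10⁻³ kcal mol⁻¹ K⁻¹ and T = 310 K gives K ≈ 139.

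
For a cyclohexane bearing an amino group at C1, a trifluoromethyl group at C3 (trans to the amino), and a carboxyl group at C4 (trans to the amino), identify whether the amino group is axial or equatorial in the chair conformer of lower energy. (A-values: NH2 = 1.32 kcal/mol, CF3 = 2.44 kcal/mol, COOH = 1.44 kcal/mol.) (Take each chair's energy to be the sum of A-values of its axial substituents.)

Chair I (amino axial, trifluoromethyl equatorial, carboxyl axial): E = 2.76 kcal/mol.
Chair II (amino equatorial, trifluoromethyl axial, carboxyl equatorial): E = 2.44 kcal/mol.
Chair II is the more stable (lower-energy) conformer, and in that chair the amino group is equatorial.

equatorial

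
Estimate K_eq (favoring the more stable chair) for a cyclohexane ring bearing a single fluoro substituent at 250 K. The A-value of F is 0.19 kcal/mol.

One chair has the fluoro group axial (E = 0.19 kcal/mol) and the other has it equatorial (E = 0).
ΔG = 0.19 kcal/mol between the two chairs.
K = exp(ΔG/RT) with R = 1.987×10⁻³ kcal mol⁻¹ K⁻¹ and T = 250 K gives K ≈ 1.47.

K ≈ 1.47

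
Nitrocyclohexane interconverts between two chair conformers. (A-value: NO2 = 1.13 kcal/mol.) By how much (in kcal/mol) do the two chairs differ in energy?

1.13 kcal/mol

A monosubstituted cyclohexane has one chair with the nitro group axial (E = A = 1.13 kcal/mol) and one with it equatorial (E = 0).
ΔE = 1.13 − 0 = 1.13 kcal/mol.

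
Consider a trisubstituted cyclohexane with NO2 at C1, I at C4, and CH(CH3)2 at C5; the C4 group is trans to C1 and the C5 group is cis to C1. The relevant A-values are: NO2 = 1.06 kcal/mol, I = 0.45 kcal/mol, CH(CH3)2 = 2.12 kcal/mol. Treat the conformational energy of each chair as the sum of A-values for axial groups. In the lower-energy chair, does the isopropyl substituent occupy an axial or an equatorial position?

Chair I (nitro axial, iodo axial, isopropyl axial): E = 3.63 kcal/mol.
Chair II (nitro equatorial, iodo equatorial, isopropyl equatorial): E = 0.00 kcal/mol.
Chair II is the more stable (lower-energy) conformer, and in that chair the isopropyl group is equatorial.

equatorial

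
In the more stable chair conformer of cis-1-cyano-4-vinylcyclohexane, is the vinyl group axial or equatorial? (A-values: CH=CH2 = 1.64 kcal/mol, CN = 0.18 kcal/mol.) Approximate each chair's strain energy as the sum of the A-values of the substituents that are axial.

equatorial

C1 and C4 have opposite parity, so for the cis isomer the two substituents are one axial and one equatorial in each chair.
Chair I (vinyl axial, cyano equatorial): E = 1.64 kcal/mol.
Chair II (vinyl equatorial, cyano axial): E = 0.18 kcal/mol.
Chair II is the more stable (lower-energy) conformer, and in that chair the vinyl group is equatorial.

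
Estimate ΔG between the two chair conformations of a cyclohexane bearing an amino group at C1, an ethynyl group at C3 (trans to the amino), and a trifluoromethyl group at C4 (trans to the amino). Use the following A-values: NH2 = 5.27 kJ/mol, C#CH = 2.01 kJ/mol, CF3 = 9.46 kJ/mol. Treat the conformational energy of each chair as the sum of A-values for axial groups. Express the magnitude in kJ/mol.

12.72 kJ/mol

Chair I (amino axial, ethynyl equatorial, trifluoromethyl axial): E = 14.73 kJ/mol.
Chair II (amino equatorial, ethynyl axial, trifluoromethyl equatorial): E = 2.01 kJ/mol.
ΔE = 14.73 − 2.01 = 12.72 kJ/mol; chair II is more stable.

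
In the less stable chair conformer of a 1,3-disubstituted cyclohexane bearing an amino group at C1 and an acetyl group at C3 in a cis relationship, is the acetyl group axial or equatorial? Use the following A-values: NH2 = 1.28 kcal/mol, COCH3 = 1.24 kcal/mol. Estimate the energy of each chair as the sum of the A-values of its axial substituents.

C1 and C3 have the same parity, so for the cis isomer the two substituents are e,e in one chair and a,a in the other.
Chair I (amino axial, acetyl axial): E = 2.52 kcal/mol.
Chair II (amino equatorial, acetyl equatorial): E = 0.00 kcal/mol.
Chair I is the less stable (higher-energy) conformer, and in that chair the acetyl group is axial.

axial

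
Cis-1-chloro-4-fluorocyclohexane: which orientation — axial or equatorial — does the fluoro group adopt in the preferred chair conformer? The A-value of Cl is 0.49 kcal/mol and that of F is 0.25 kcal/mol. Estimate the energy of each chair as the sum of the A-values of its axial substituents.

axial

C1 and C4 have opposite parity, so for the cis isomer the two substituents are one axial and one equatorial in each chair.
Chair I (chloro axial, fluoro equatorial): E = 0.49 kcal/mol.
Chair II (chloro equatorial, fluoro axial): E = 0.25 kcal/mol.
Chair II is the more stable (lower-energy) conformer, and in that chair the fluoro group is axial.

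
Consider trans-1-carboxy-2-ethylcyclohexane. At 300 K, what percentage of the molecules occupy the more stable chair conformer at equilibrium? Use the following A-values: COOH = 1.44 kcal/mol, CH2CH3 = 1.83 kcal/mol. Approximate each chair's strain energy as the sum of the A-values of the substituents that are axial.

C1 and C2 have opposite parity, so for the trans isomer the two substituents are e,e in one chair and a,a in the other.
Chair I (carboxyl axial, ethyl axial): E = 3.27 kcal/mol; chair II (carboxyl equatorial, ethyl equatorial): E = 0.00 kcal/mol.
ΔG = 3.27 kcal/mol between the two chairs.
K = exp(ΔG/RT) with R = 1.987×10⁻³ kcal mol⁻¹ K⁻¹ and T = 300 K gives K ≈ 241.
Fraction in the lower-energy chair = K/(K+1) = 99.6%.

99.6%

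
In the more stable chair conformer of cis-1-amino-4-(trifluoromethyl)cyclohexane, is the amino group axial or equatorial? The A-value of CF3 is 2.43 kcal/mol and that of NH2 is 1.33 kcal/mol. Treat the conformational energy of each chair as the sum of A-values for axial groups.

C1 and C4 have opposite parity, so for the cis isomer the two substituents are one axial and one equatorial in each chair.
Chair I (trifluoromethyl axial, amino equatorial): E = 2.43 kcal/mol.
Chair II (trifluoromethyl equatorial, amino axial): E = 1.33 kcal/mol.
Chair II is the more stable (lower-energy) conformer, and in that chair the amino group is axial.

axial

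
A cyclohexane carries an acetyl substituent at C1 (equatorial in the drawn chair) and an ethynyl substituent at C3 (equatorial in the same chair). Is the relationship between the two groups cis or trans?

cis

C1 and C3 have the same parity, so their axial bonds point in the same direction.
With same-parity carbons, two substituents on the same face are both axial or both equatorial; opposite faces give one of each.
Here the groups are equatorial/equatorial → same face → cis.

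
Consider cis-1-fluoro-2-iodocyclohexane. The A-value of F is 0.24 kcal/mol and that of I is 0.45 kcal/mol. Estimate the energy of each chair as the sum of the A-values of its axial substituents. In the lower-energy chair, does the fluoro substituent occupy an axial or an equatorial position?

C1 and C2 have opposite parity, so for the cis isomer the two substituents are one axial and one equatorial in each chair.
Chair I (fluoro axial, iodo equatorial): E = 0.24 kcal/mol.
Chair II (fluoro equatorial, iodo axial): E = 0.45 kcal/mol.
Chair I is the more stable (lower-energy) conformer, and in that chair the fluoro group is axial.

axial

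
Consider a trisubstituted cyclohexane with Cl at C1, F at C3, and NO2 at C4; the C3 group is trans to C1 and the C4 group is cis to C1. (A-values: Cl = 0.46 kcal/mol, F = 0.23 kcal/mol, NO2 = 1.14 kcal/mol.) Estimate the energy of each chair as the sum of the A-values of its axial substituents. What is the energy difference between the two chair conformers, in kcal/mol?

0.91 kcal/mol

Chair I (chloro axial, fluoro equatorial, nitro equatorial): E = 0.46 kcal/mol.
Chair II (chloro equatorial, fluoro axial, nitro axial): E = 1.37 kcal/mol.
ΔE = 1.37 − 0.46 = 0.91 kcal/mol; chair I is more stable.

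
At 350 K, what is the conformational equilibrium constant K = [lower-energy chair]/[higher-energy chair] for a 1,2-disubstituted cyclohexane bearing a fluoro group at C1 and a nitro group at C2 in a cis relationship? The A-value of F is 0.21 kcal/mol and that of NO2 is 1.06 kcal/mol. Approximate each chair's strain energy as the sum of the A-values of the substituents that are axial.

C1 and C2 have opposite parity, so for the cis isomer the two substituents are one axial and one equatorial in each chair.
Chair I (fluoro axial, nitro equatorial): E = 0.21 kcal/mol; chair II (fluoro equatorial, nitro axial): E = 1.06 kcal/mol.
ΔG = 0.85 kcal/mol between the two chairs.
K = exp(ΔG/RT) with R = 1.987×10⁻³ kcal mol⁻¹ K⁻¹ and T = 350 K gives K ≈ 3.39.

K ≈ 3.39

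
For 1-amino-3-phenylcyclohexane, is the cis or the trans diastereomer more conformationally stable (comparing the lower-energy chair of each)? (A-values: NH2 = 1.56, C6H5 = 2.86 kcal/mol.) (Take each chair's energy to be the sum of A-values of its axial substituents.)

cis

At 1,3 positions (parity same): cis → (e,e or a,a); trans → (a,e or e,a).
Best chair for cis: E = 0.00 kcal/mol; best chair for trans: E = 1.56 kcal/mol.
The cis isomer is lower by 1.56 kcal/mol.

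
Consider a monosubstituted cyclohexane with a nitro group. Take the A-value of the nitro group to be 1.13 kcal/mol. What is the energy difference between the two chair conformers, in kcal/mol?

1.13 kcal/mol

A monosubstituted cyclohexane has one chair with the nitro group axial (E = A = 1.13 kcal/mol) and one with it equatorial (E = 0).
ΔE = 1.13 − 0 = 1.13 kcal/mol.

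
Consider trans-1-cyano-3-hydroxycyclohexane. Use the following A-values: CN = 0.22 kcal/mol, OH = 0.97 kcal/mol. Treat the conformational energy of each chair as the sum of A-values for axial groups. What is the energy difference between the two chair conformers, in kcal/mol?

0.75 kcal/mol

C1 and C3 have the same parity, so for the trans isomer the two substituents are one axial and one equatorial in each chair.
Chair I (cyano axial, hydroxyl equatorial): E = 0.22 kcal/mol.
Chair II (cyano equatorial, hydroxyl axial): E = 0.97 kcal/mol.
ΔE = 0.97 − 0.22 = 0.75 kcal/mol; chair I is more stable.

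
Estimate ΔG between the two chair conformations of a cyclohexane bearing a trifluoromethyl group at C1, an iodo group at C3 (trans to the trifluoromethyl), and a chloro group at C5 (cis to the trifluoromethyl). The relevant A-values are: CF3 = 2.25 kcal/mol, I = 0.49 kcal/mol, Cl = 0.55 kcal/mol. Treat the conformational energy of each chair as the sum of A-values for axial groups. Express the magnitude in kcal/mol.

2.31 kcal/mol

Chair I (trifluoromethyl axial, iodo equatorial, chloro axial): E = 2.80 kcal/mol.
Chair II (trifluoromethyl equatorial, iodo axial, chloro equatorial): E = 0.49 kcal/mol.
ΔE = 2.80 − 0.49 = 2.31 kcal/mol; chair II is more stable.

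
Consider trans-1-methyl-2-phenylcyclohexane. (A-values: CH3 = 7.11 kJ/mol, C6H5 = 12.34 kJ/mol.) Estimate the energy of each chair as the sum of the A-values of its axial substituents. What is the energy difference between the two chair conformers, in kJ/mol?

19.45 kJ/mol

C1 and C2 have opposite parity, so for the trans isomer the two substituents are e,e in one chair and a,a in the other.
Chair I (methyl axial, phenyl axial): E = 19.45 kJ/mol.
Chair II (methyl equatorial, phenyl equatorial): E = 0.00 kJ/mol.
ΔE = 19.45 − 0.00 = 19.45 kJ/mol; chair II is more stable.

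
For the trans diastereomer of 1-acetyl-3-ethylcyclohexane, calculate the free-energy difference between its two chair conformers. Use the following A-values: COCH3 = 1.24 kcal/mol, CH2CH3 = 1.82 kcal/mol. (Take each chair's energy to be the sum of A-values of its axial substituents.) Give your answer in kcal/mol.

0.58 kcal/mol

C1 and C3 have the same parity, so for the trans isomer the two substituents are one axial and one equatorial in each chair.
Chair I (acetyl axial, ethyl equatorial): E = 1.24 kcal/mol.
Chair II (acetyl equatorial, ethyl axial): E = 1.82 kcal/mol.
ΔE = 1.82 − 1.24 = 0.58 kcal/mol; chair I is more stable.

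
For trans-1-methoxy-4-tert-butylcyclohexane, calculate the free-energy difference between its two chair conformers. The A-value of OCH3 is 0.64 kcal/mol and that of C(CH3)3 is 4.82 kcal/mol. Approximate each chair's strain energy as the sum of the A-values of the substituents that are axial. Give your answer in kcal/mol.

5.46 kcal/mol

C1 and C4 have opposite parity, so for the trans isomer the two substituents are e,e in one chair and a,a in the other.
Chair I (methoxy axial, tert-butyl axial): E = 5.46 kcal/mol.
Chair II (methoxy equatorial, tert-butyl equatorial): E = 0.00 kcal/mol.
ΔE = 5.46 − 0.00 = 5.46 kcal/mol; chair II is more stable.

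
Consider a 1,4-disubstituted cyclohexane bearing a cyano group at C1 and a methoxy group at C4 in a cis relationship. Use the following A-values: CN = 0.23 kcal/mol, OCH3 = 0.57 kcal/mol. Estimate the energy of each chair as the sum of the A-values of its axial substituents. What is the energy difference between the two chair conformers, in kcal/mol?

C1 and C4 have opposite parity, so for the cis isomer the two substituents are one axial and one equatorial in each chair.
Chair I (cyano axial, methoxy equatorial): E = 0.23 kcal/mol.
Chair II (cyano equatorial, methoxy axial): E = 0.57 kcal/mol.
ΔE = 0.57 − 0.23 = 0.34 kcal/mol; chair I is more stable.

0.34 kcal/mol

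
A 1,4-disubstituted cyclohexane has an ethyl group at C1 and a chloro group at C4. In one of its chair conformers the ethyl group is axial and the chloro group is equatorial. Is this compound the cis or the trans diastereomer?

cis

C1 and C4 have opposite parity, so their axial bonds point in opposite directions.
With opposite-parity carbons, two substituents on the same face are one axial and one equatorial; opposite faces give both axial or both equatorial.
Here the groups are axial/equatorial → same face → cis.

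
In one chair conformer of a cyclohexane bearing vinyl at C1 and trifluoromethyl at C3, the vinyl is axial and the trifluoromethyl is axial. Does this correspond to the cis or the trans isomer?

C1 and C3 have the same parity, so their axial bonds point in the same direction.
With same-parity carbons, two substituents on the same face are both axial or both equatorial; opposite faces give one of each.
Here the groups are axial/axial → same face → cis.

cis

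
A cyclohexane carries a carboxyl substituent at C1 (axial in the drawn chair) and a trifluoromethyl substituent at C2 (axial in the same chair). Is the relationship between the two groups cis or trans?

C1 and C2 have opposite parity, so their axial bonds point in opposite directions.
With opposite-parity carbons, two substituents on the same face are one axial and one equatorial; opposite faces give both axial or both equatorial.
Here the groups are axial/axial → opposite face → trans.

trans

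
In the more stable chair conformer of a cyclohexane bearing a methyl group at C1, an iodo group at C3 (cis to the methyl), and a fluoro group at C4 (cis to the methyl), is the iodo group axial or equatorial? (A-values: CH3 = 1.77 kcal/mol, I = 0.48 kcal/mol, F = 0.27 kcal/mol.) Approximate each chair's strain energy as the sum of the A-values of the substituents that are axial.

equatorial

Chair I (methyl axial, iodo axial, fluoro equatorial): E = 2.25 kcal/mol.
Chair II (methyl equatorial, iodo equatorial, fluoro axial): E = 0.27 kcal/mol.
Chair II is the more stable (lower-energy) conformer, and in that chair the iodo group is equatorial.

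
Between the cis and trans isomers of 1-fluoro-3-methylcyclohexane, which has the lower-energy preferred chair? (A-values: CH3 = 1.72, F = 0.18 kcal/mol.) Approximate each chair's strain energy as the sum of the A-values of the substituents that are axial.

At 1,3 positions (parity same): cis → (e,e or a,a); trans → (a,e or e,a).
Best chair for cis: E = 0.00 kcal/mol; best chair for trans: E = 0.18 kcal/mol.
The cis isomer is lower by 0.18 kcal/mol.

cis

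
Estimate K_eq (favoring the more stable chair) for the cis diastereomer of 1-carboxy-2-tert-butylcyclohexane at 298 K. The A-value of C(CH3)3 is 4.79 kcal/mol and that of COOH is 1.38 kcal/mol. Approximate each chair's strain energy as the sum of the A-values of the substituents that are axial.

K ≈ 317

C1 and C2 have opposite parity, so for the cis isomer the two substituents are one axial and one equatorial in each chair.
Chair I (tert-butyl axial, carboxyl equatorial): E = 4.79 kcal/mol; chair II (tert-butyl equatorial, carboxyl axial): E = 1.38 kcal/mol.
ΔG = 3.41 kcal/mol between the two chairs.
K = exp(ΔG/RT) with R = 1.987×10⁻³ kcal mol⁻¹ K⁻¹ and T = 298 K gives K ≈ 317.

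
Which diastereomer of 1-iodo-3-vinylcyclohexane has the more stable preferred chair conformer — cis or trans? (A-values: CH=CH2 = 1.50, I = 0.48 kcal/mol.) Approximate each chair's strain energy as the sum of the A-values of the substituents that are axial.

cis

At 1,3 positions (parity same): cis → (e,e or a,a); trans → (a,e or e,a).
Best chair for cis: E = 0.00 kcal/mol; best chair for trans: E = 0.48 kcal/mol.
The cis isomer is lower by 0.48 kcal/mol.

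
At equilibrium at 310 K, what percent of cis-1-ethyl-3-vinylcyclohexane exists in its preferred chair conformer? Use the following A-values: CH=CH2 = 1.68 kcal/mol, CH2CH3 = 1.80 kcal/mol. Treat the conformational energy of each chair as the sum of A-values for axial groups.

99.6%

C1 and C3 have the same parity, so for the cis isomer the two substituents are e,e in one chair and a,a in the other.
Chair I (vinyl axial, ethyl axial): E = 3.48 kcal/mol; chair II (vinyl equatorial, ethyl equatorial): E = 0.00 kcal/mol.
ΔG = 3.48 kcal/mol between the two chairs.
K = exp(ΔG/RT) with R = 1.987×10⁻³ kcal mol⁻¹ K⁻¹ and T = 310 K gives K ≈ 284.
Fraction in the lower-energy chair = K/(K+1) = 99.6%.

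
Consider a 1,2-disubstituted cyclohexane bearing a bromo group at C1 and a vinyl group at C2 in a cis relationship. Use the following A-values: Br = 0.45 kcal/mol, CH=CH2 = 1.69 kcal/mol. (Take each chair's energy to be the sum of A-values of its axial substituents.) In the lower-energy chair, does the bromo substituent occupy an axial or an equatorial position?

axial

C1 and C2 have opposite parity, so for the cis isomer the two substituents are one axial and one equatorial in each chair.
Chair I (bromo axial, vinyl equatorial): E = 0.45 kcal/mol.
Chair II (bromo equatorial, vinyl axial): E = 1.69 kcal/mol.
Chair I is the more stable (lower-energy) conformer, and in that chair the bromo group is axial.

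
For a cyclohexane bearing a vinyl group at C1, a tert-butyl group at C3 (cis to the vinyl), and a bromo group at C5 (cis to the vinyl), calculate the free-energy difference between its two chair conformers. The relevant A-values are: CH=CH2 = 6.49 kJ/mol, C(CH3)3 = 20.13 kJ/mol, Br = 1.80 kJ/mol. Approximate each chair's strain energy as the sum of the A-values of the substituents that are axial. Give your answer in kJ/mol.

28.42 kJ/mol

Chair I (vinyl axial, tert-butyl axial, bromo axial): E = 28.42 kJ/mol.
Chair II (vinyl equatorial, tert-butyl equatorial, bromo equatorial): E = 0.00 kJ/mol.
ΔE = 28.42 − 0.00 = 28.42 kJ/mol; chair II is more stable.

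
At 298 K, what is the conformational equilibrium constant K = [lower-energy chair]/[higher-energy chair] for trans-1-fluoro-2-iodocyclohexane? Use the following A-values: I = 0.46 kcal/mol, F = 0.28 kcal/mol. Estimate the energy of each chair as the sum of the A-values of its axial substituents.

C1 and C2 have opposite parity, so for the trans isomer the two substituents are e,e in one chair and a,a in the other.
Chair I (iodo axial, fluoro axial): E = 0.74 kcal/mol; chair II (iodo equatorial, fluoro equatorial): E = 0.00 kcal/mol.
ΔG = 0.74 kcal/mol between the two chairs.
K = exp(ΔG/RT) with R = 1.987×10⁻³ kcal mol⁻¹ K⁻¹ and T = 298 K gives K ≈ 3.49.

K ≈ 3.49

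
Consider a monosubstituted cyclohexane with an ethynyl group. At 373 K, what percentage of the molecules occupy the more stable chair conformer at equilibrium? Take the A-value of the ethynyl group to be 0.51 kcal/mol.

One chair has the ethynyl group axial (E = 0.51 kcal/mol) and the other has it equatorial (E = 0).
ΔG = 0.51 kcal/mol between the two chairs.
K = exp(ΔG/RT) with R = 1.987×10⁻³ kcal mol⁻¹ K⁻¹ and T = 373 K gives K ≈ 1.99.
Fraction in the lower-energy chair = K/(K+1) = 66.6%.

66.6%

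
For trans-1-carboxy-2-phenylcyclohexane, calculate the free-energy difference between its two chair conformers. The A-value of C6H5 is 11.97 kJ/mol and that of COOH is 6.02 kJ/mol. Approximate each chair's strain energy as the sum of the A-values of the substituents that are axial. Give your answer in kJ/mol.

C1 and C2 have opposite parity, so for the trans isomer the two substituents are e,e in one chair and a,a in the other.
Chair I (phenyl axial, carboxyl axial): E = 17.99 kJ/mol.
Chair II (phenyl equatorial, carboxyl equatorial): E = 0.00 kJ/mol.
ΔE = 17.99 − 0.00 = 17.99 kJ/mol; chair II is more stable.

17.99 kJ/mol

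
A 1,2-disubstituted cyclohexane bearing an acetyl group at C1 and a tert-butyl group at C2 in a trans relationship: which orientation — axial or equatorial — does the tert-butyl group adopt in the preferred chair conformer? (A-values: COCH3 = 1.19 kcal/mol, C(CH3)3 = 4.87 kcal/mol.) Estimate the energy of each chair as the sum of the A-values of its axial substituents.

C1 and C2 have opposite parity, so for the trans isomer the two substituents are e,e in one chair and a,a in the other.
Chair I (acetyl axial, tert-butyl axial): E = 6.06 kcal/mol.
Chair II (acetyl equatorial, tert-butyl equatorial): E = 0.00 kcal/mol.
Chair II is the more stable (lower-energy) conformer, and in that chair the tert-butyl group is equatorial.

equatorial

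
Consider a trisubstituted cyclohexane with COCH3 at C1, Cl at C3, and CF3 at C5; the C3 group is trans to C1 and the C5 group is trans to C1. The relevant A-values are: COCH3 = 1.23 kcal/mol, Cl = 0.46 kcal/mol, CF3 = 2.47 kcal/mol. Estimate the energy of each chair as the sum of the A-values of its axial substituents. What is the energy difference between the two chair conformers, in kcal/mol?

Chair I (acetyl axial, chloro equatorial, trifluoromethyl equatorial): E = 1.23 kcal/mol.
Chair II (acetyl equatorial, chloro axial, trifluoromethyl axial): E = 2.93 kcal/mol.
ΔE = 2.93 − 1.23 = 1.70 kcal/mol; chair I is more stable.

1.70 kcal/mol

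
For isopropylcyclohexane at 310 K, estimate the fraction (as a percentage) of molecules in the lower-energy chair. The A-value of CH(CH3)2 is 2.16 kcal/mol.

97.1%

One chair has the isopropyl group axial (E = 2.16 kcal/mol) and the other has it equatorial (E = 0).
ΔG = 2.16 kcal/mol between the two chairs.
K = exp(ΔG/RT) with R = 1.987×10⁻³ kcal mol⁻¹ K⁻¹ and T = 310 K gives K ≈ 33.3.
Fraction in the lower-energy chair = K/(K+1) = 97.1%.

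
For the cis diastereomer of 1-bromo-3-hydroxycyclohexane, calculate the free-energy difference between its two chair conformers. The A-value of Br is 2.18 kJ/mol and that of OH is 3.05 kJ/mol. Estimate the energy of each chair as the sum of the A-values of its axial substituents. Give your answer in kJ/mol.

5.23 kJ/mol

C1 and C3 have the same parity, so for the cis isomer the two substituents are e,e in one chair and a,a in the other.
Chair I (bromo axial, hydroxyl axial): E = 5.23 kJ/mol.
Chair II (bromo equatorial, hydroxyl equatorial): E = 0.00 kJ/mol.
ΔE = 5.23 − 0.00 = 5.23 kJ/mol; chair II is more stable.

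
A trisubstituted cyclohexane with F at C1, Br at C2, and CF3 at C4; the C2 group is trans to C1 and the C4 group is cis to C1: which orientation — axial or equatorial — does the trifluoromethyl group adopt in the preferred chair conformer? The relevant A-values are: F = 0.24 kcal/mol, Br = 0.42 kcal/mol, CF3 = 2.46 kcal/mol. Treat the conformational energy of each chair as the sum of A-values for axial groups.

Chair I (fluoro axial, bromo axial, trifluoromethyl equatorial): E = 0.66 kcal/mol.
Chair II (fluoro equatorial, bromo equatorial, trifluoromethyl axial): E = 2.46 kcal/mol.
Chair I is the more stable (lower-energy) conformer, and in that chair the trifluoromethyl group is equatorial.

equatorial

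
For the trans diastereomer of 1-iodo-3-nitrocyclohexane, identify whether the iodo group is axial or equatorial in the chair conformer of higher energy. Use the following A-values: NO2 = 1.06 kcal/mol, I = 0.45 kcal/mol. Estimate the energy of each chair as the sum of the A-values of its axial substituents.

equatorial

C1 and C3 have the same parity, so for the trans isomer the two substituents are one axial and one equatorial in each chair.
Chair I (nitro axial, iodo equatorial): E = 1.06 kcal/mol.
Chair II (nitro equatorial, iodo axial): E = 0.45 kcal/mol.
Chair I is the less stable (higher-energy) conformer, and in that chair the iodo group is equatorial.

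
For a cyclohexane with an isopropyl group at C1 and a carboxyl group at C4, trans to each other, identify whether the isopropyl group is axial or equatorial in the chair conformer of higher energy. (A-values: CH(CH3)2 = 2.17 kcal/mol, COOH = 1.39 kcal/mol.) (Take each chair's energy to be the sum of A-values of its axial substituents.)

axial

C1 and C4 have opposite parity, so for the trans isomer the two substituents are e,e in one chair and a,a in the other.
Chair I (isopropyl axial, carboxyl axial): E = 3.56 kcal/mol.
Chair II (isopropyl equatorial, carboxyl equatorial): E = 0.00 kcal/mol.
Chair I is the less stable (higher-energy) conformer, and in that chair the isopropyl group is axial.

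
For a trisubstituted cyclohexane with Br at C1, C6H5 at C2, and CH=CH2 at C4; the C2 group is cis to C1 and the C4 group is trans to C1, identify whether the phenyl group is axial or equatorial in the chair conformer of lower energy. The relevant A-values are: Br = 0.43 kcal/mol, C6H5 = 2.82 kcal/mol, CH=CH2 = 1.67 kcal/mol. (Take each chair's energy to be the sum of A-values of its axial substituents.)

Chair I (bromo axial, phenyl equatorial, vinyl axial): E = 2.10 kcal/mol.
Chair II (bromo equatorial, phenyl axial, vinyl equatorial): E = 2.82 kcal/mol.
Chair I is the more stable (lower-energy) conformer, and in that chair the phenyl group is equatorial.

equatorial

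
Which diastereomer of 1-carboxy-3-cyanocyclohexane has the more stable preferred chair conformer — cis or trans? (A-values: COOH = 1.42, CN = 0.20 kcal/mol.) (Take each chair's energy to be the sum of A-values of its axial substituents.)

At 1,3 positions (parity same): cis → (e,e or a,a); trans → (a,e or e,a).
Best chair for cis: E = 0.00 kcal/mol; best chair for trans: E = 0.20 kcal/mol.
The cis isomer is lower by 0.20 kcal/mol.

cis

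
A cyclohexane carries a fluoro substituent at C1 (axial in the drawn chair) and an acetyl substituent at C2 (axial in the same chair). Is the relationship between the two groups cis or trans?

trans

C1 and C2 have opposite parity, so their axial bonds point in opposite directions.
With opposite-parity carbons, two substituents on the same face are one axial and one equatorial; opposite faces give both axial or both equatorial.
Here the groups are axial/axial → opposite face → trans.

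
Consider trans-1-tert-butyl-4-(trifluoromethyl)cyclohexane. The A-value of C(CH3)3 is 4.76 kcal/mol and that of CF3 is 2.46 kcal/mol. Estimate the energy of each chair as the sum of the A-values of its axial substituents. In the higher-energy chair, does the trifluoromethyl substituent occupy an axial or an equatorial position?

axial

C1 and C4 have opposite parity, so for the trans isomer the two substituents are e,e in one chair and a,a in the other.
Chair I (tert-butyl axial, trifluoromethyl axial): E = 7.22 kcal/mol.
Chair II (tert-butyl equatorial, trifluoromethyl equatorial): E = 0.00 kcal/mol.
Chair I is the less stable (higher-energy) conformer, and in that chair the trifluoromethyl group is axial.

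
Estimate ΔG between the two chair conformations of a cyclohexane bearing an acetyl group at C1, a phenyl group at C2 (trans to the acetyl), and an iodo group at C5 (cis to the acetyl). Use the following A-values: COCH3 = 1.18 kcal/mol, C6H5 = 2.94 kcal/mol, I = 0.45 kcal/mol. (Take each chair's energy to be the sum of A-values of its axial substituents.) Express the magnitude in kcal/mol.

Chair I (acetyl axial, phenyl axial, iodo axial): E = 4.57 kcal/mol.
Chair II (acetyl equatorial, phenyl equatorial, iodo equatorial): E = 0.00 kcal/mol.
ΔE = 4.57 − 0.00 = 4.57 kcal/mol; chair II is more stable.

4.57 kcal/mol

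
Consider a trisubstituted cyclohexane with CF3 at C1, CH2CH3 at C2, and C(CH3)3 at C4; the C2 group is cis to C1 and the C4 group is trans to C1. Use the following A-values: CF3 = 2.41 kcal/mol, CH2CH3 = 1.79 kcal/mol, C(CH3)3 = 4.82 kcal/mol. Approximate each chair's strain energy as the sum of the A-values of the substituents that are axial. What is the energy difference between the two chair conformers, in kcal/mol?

Chair I (trifluoromethyl axial, ethyl equatorial, tert-butyl axial): E = 7.23 kcal/mol.
Chair II (trifluoromethyl equatorial, ethyl axial, tert-butyl equatorial): E = 1.79 kcal/mol.
ΔE = 7.23 − 1.79 = 5.44 kcal/mol; chair II is more stable.

5.44 kcal/mol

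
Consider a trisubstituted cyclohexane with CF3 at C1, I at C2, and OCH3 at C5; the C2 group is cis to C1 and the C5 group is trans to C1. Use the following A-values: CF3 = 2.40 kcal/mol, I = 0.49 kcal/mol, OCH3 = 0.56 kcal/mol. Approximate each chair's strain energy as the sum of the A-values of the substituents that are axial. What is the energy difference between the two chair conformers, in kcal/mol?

Chair I (trifluoromethyl axial, iodo equatorial, methoxy equatorial): E = 2.40 kcal/mol.
Chair II (trifluoromethyl equatorial, iodo axial, methoxy axial): E = 1.05 kcal/mol.
ΔE = 2.40 − 1.05 = 1.35 kcal/mol; chair II is more stable.

1.35 kcal/mol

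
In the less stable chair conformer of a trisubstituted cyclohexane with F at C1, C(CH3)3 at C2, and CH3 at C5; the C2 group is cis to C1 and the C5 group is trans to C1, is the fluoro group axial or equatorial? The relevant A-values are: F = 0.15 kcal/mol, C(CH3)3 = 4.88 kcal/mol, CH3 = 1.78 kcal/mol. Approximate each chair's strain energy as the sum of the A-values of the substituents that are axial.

Chair I (fluoro axial, tert-butyl equatorial, methyl equatorial): E = 0.15 kcal/mol.
Chair II (fluoro equatorial, tert-butyl axial, methyl axial): E = 6.66 kcal/mol.
Chair II is the less stable (higher-energy) conformer, and in that chair the fluoro group is equatorial.

equatorial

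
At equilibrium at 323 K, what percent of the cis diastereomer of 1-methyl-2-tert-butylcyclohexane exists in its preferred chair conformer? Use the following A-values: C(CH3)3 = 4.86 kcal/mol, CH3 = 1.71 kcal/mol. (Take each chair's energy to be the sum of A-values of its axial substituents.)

C1 and C2 have opposite parity, so for the cis isomer the two substituents are one axial and one equatorial in each chair.
Chair I (tert-butyl axial, methyl equatorial): E = 4.86 kcal/mol; chair II (tert-butyl equatorial, methyl axial): E = 1.71 kcal/mol.
ΔG = 3.15 kcal/mol between the two chairs.
K = exp(ΔG/RT) with R = 1.987×10⁻³ kcal mol⁻¹ K⁻¹ and T = 323 K gives K ≈ 135.
Fraction in the lower-energy chair = K/(K+1) = 99.3%.

99.3%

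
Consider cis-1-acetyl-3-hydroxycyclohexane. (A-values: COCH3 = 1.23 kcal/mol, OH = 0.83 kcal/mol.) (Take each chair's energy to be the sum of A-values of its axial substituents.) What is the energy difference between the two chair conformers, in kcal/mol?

C1 and C3 have the same parity, so for the cis isomer the two substituents are e,e in one chair and a,a in the other.
Chair I (acetyl axial, hydroxyl axial): E = 2.06 kcal/mol.
Chair II (acetyl equatorial, hydroxyl equatorial): E = 0.00 kcal/mol.
ΔE = 2.06 − 0.00 = 2.06 kcal/mol; chair II is more stable.

2.06 kcal/mol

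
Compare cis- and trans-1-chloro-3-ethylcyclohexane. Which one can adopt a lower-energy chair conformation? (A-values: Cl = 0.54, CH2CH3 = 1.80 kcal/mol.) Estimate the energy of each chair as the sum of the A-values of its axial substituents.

cis

At 1,3 positions (parity same): cis → (e,e or a,a); trans → (a,e or e,a).
Best chair for cis: E = 0.00 kcal/mol; best chair for trans: E = 0.54 kcal/mol.
The cis isomer is lower by 0.54 kcal/mol.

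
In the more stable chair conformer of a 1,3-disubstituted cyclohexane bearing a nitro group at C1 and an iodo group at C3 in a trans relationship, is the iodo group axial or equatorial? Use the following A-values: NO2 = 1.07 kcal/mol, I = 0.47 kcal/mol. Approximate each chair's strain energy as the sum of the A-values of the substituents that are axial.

axial

C1 and C3 have the same parity, so for the trans isomer the two substituents are one axial and one equatorial in each chair.
Chair I (nitro axial, iodo equatorial): E = 1.07 kcal/mol.
Chair II (nitro equatorial, iodo axial): E = 0.47 kcal/mol.
Chair II is the more stable (lower-energy) conformer, and in that chair the iodo group is axial.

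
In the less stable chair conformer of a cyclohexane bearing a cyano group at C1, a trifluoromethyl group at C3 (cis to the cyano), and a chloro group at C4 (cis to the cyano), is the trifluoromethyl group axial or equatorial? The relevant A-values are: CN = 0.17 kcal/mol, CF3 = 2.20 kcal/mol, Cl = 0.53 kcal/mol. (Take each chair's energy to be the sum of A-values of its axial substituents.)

axial

Chair I (cyano axial, trifluoromethyl axial, chloro equatorial): E = 2.37 kcal/mol.
Chair II (cyano equatorial, trifluoromethyl equatorial, chloro axial): E = 0.53 kcal/mol.
Chair I is the less stable (higher-energy) conformer, and in that chair the trifluoromethyl group is axial.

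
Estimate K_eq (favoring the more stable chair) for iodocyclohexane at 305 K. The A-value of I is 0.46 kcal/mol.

One chair has the iodo group axial (E = 0.46 kcal/mol) and the other has it equatorial (E = 0).
ΔG = 0.46 kcal/mol between the two chairs.
K = exp(ΔG/RT) with R = 1.987×10⁻³ kcal mol⁻¹ K⁻¹ and T = 305 K gives K ≈ 2.14.

K ≈ 2.14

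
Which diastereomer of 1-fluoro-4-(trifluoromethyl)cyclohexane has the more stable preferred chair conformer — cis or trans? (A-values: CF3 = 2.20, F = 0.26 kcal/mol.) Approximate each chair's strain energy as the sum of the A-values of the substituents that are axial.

At 1,4 positions (parity opposite): cis → (a,e or e,a); trans → (e,e or a,a).
Best chair for cis: E = 0.26 kcal/mol; best chair for trans: E = 0.00 kcal/mol.
The trans isomer is lower by 0.26 kcal/mol.

trans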